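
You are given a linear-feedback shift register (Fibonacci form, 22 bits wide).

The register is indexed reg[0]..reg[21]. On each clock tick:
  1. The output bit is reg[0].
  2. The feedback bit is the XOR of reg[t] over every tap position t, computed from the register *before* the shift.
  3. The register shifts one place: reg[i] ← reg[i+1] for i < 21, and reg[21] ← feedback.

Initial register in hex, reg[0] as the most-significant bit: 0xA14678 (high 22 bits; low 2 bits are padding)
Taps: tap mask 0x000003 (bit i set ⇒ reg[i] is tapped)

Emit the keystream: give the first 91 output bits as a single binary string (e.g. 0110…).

1010000101000110011110111000111100101010001100100100010111111001010110110011100000101111101

step | reg (before) | out | fb
   0 | 1010000101000110011110 | 1 | 1
   1 | 0100001010001100111101 | 0 | 1
   2 | 1000010100011001111011 | 1 | 1
   3 | 0000101000110011110111 | 0 | 0
   4 | 0001010001100111101110 | 0 | 0
   5 | 0010100011001111011100 | 0 | 0
   6 | 0101000110011110111000 | 0 | 1
   7 | 1010001100111101110001 | 1 | 1
   8 | 0100011001111011100011 | 0 | 1
   9 | 1000110011110111000111 | 1 | 1
  10 | 0001100111101110001111 | 0 | 0
  11 | 0011001111011100011110 | 0 | 0
  12 | 0110011110111000111100 | 0 | 1
  13 | 1100111101110001111001 | 1 | 0
  14 | 1001111011100011110010 | 1 | 1
  15 | 0011110111000111100101 | 0 | 0
  16 | 0111101110001111001010 | 0 | 1
  17 | 1111011100011110010101 | 1 | 0
  18 | 1110111000111100101010 | 1 | 0
  19 | 1101110001111001010100 | 1 | 0
  20 | 1011100011110010101000 | 1 | 1
  21 | 0111000111100101010001 | 0 | 1
  22 | 1110001111001010100011 | 1 | 0
  23 | 1100011110010101000110 | 1 | 0
  24 | 1000111100101010001100 | 1 | 1
  25 | 0001111001010100011001 | 0 | 0
  26 | 0011110010101000110010 | 0 | 0
  27 | 0111100101010001100100 | 0 | 1
  28 | 1111001010100011001001 | 1 | 0
  29 | 1110010101000110010010 | 1 | 0
  30 | 1100101010001100100100 | 1 | 0
  31 | 1001010100011001001000 | 1 | 1
  32 | 0010101000110010010001 | 0 | 0
  33 | 0101010001100100100010 | 0 | 1
  34 | 1010100011001001000101 | 1 | 1
  35 | 0101000110010010001011 | 0 | 1
  36 | 1010001100100100010111 | 1 | 1
  37 | 0100011001001000101111 | 0 | 1
  38 | 1000110010010001011111 | 1 | 1
  39 | 0001100100100010111111 | 0 | 0
  40 | 0011001001000101111110 | 0 | 0
  41 | 0110010010001011111100 | 0 | 1
  42 | 1100100100010111111001 | 1 | 0
  43 | 1001001000101111110010 | 1 | 1
  44 | 0010010001011111100101 | 0 | 0
  45 | 0100100010111111001010 | 0 | 1
  46 | 1001000101111110010101 | 1 | 1
  47 | 0010001011111100101011 | 0 | 0
  48 | 0100010111111001010110 | 0 | 1
  49 | 1000101111110010101101 | 1 | 1
  50 | 0001011111100101011011 | 0 | 0
  51 | 0010111111001010110110 | 0 | 0
  52 | 0101111110010101101100 | 0 | 1
  53 | 1011111100101011011001 | 1 | 1
  54 | 0111111001010110110011 | 0 | 1
  55 | 1111110010101101100111 | 1 | 0
  56 | 1111100101011011001110 | 1 | 0
  57 | 1111001010110110011100 | 1 | 0
  58 | 1110010101101100111000 | 1 | 0
  59 | 1100101011011001110000 | 1 | 0
  60 | 1001010110110011100000 | 1 | 1
  61 | 0010101101100111000001 | 0 | 0
  62 | 0101011011001110000010 | 0 | 1
  63 | 1010110110011100000101 | 1 | 1
  64 | 0101101100111000001011 | 0 | 1
  65 | 1011011001110000010111 | 1 | 1
  66 | 0110110011100000101111 | 0 | 1
  67 | 1101100111000001011111 | 1 | 0
  68 | 1011001110000010111110 | 1 | 1
  69 | 0110011100000101111101 | 0 | 1
  70 | 1100111000001011111011 | 1 | 0
  71 | 1001110000010111110110 | 1 | 1
  72 | 0011100000101111101101 | 0 | 0
  73 | 0111000001011111011010 | 0 | 1
  74 | 1110000010111110110101 | 1 | 0
  75 | 1100000101111101101010 | 1 | 0
  76 | 1000001011111011010100 | 1 | 1
  77 | 0000010111110110101001 | 0 | 0
  78 | 0000101111101101010010 | 0 | 0
  79 | 0001011111011010100100 | 0 | 0
  80 | 0010111110110101001000 | 0 | 0
  81 | 0101111101101010010000 | 0 | 1
  82 | 1011111011010100100001 | 1 | 1
  83 | 0111110110101001000011 | 0 | 1
  84 | 1111101101010010000111 | 1 | 0
  85 | 1111011010100100001110 | 1 | 0
  86 | 1110110101001000011100 | 1 | 0
  87 | 1101101010010000111000 | 1 | 0
  88 | 1011010100100001110000 | 1 | 1
  89 | 0110101001000011100001 | 0 | 1
  90 | 1101010010000111000011 | 1 | 0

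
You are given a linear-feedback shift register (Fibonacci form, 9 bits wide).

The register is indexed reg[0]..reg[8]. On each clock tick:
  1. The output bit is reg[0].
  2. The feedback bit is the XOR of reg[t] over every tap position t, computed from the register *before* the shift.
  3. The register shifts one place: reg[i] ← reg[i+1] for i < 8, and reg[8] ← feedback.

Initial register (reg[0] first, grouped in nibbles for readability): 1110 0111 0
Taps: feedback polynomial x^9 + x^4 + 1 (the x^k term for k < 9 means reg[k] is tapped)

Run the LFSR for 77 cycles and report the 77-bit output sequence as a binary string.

tick  register→output (feedback)
  0  111001110→1 (1)
  1  110011101→1 (0)
  2  100111010→1 (0)
  3  001110100→0 (1)
  4  011101001→0 (0)
  5  111010010→1 (0)
  6  110100100→1 (1)
  7  101001001→1 (1)
  8  010010011→0 (1)
  9  100100111→1 (1)
 10  001001111→0 (0)
 11  010011110→0 (1)
 12  100111101→1 (0)
 13  001111010→0 (1)
 14  011110101→0 (1)
 15  111101011→1 (1)
 16  111010111→1 (0)
 17  110101110→1 (1)
 18  101011101→1 (0)
 19  010111010→0 (1)
 20  101110101→1 (0)
 21  011101010→0 (0)
 22  111010100→1 (0)
 23  110101000→1 (1)
 24  101010001→1 (0)
 25  010100010→0 (0)
 26  101000100→1 (1)
 27  010001001→0 (0)
 28  100010010→1 (0)
 29  000100100→0 (0)
 30  001001000→0 (0)
 31  010010000→0 (1)
 32  100100001→1 (1)
 33  001000011→0 (0)
 34  010000110→0 (0)
 35  100001100→1 (1)
 36  000011001→0 (1)
 37  000110011→0 (1)
 38  001100111→0 (0)
 39  011001110→0 (0)
 40  110011100→1 (0)
 41  100111000→1 (0)
 42  001110000→0 (1)
 43  011100001→0 (0)
 44  111000010→1 (1)
 45  110000101→1 (1)
 46  100001011→1 (1)
 47  000010111→0 (1)
 48  000101111→0 (0)
 49  001011110→0 (1)
 50  010111101→0 (1)
 51  101111011→1 (0)
 52  011110110→0 (1)
 53  111101101→1 (1)
 54  111011011→1 (0)
 55  110110110→1 (0)
 56  101101100→1 (1)
 57  011011001→0 (1)
 58  110110011→1 (0)
 59  101100110→1 (1)
 60  011001101→0 (0)
 61  110011010→1 (0)
 62  100110100→1 (0)
 63  001101000→0 (0)
 64  011010000→0 (1)
 65  110100001→1 (1)
 66  101000011→1 (1)
 67  010000111→0 (0)
 68  100001110→1 (1)
 69  000011101→0 (1)
 70  000111011→0 (1)
 71  001110111→0 (1)
 72  011101111→0 (0)
 73  111011110→1 (0)
 74  110111100→1 (0)
 75  101111000→1 (0)
 76  011110000→0 (1)

11100111010010011110101110101000100100001100111000010111101101100110100001110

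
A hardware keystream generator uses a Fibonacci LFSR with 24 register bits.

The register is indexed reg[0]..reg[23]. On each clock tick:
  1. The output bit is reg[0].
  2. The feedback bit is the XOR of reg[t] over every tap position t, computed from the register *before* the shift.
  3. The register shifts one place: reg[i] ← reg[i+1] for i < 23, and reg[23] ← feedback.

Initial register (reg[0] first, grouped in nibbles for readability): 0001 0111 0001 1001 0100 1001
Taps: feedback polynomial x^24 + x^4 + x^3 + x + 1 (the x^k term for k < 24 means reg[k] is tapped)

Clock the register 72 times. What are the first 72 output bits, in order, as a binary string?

step | reg (before) | out | fb
   0 | 000101110001100101001001 | 0 | 1
   1 | 001011100011001010010011 | 0 | 1
   2 | 010111000110010100100111 | 0 | 1
   3 | 101110001100101001001111 | 1 | 1
   4 | 011100011001010010011111 | 0 | 0
   5 | 111000110010100100111110 | 1 | 0
   6 | 110001100101001001111100 | 1 | 0
   7 | 100011001010010011111000 | 1 | 0
   8 | 000110010100100111110000 | 0 | 0
   9 | 001100101001001111100000 | 0 | 1
  10 | 011001010010011111000001 | 0 | 1
  11 | 110010100100111110000011 | 1 | 1
  12 | 100101001001111100000111 | 1 | 0
  13 | 001010010011111000001110 | 0 | 1
  14 | 010100100111110000011101 | 0 | 0
  15 | 101001001111100000111010 | 1 | 1
  16 | 010010011111000001110101 | 0 | 0
  17 | 100100111110000011101010 | 1 | 0
  18 | 001001111100000111010100 | 0 | 0
  19 | 010011111000001110101000 | 0 | 0
  20 | 100111110000011101010000 | 1 | 1
  21 | 001111100000111010100001 | 0 | 0
  22 | 011111000001110101000010 | 0 | 1
  23 | 111110000011101010000101 | 1 | 0
  24 | 111100000111010100001010 | 1 | 1
  25 | 111000001110101000010101 | 1 | 0
  26 | 110000011101010000101010 | 1 | 0
  27 | 100000111010100001010100 | 1 | 1
  28 | 000001110101000010101001 | 0 | 0
  29 | 000011101010000101010010 | 0 | 1
  30 | 000111010100001010100101 | 0 | 0
  31 | 001110101000010101001010 | 0 | 0
  32 | 011101010000101010010100 | 0 | 0
  33 | 111010100001010100101000 | 1 | 1
  34 | 110101000010101001010001 | 1 | 1
  35 | 101010000101010010100011 | 1 | 0
  36 | 010100001010100101000110 | 0 | 0
  37 | 101000010101001010001100 | 1 | 1
  38 | 010000101010010100011001 | 0 | 1
  39 | 100001010100101000110011 | 1 | 1
  40 | 000010101001010001100111 | 0 | 1
  41 | 000101010010100011001111 | 0 | 1
  42 | 001010100101000110011111 | 0 | 1
  43 | 010101001010001100111111 | 0 | 0
  44 | 101010010100011001111110 | 1 | 0
  45 | 010100101000110011111100 | 0 | 0
  46 | 101001010001100111111000 | 1 | 1
  47 | 010010100011001111110001 | 0 | 0
  48 | 100101000110011111100010 | 1 | 0
  49 | 001010001100111111000100 | 0 | 1
  50 | 010100011001111110001001 | 0 | 0
  51 | 101000110011111100010010 | 1 | 1
  52 | 010001100111111000100101 | 0 | 1
  53 | 100011001111110001001011 | 1 | 0
  54 | 000110011111100010010110 | 0 | 0
  55 | 001100111111000100101100 | 0 | 1
  56 | 011001111110001001011001 | 0 | 1
  57 | 110011111100010010110011 | 1 | 1
  58 | 100111111000100101100111 | 1 | 1
  59 | 001111110001001011001111 | 0 | 0
  60 | 011111100010010110011110 | 0 | 1
  61 | 111111000100101100111101 | 1 | 0
  62 | 111110001001011001111010 | 1 | 0
  63 | 111100010010110011110100 | 1 | 1
  64 | 111000100101100111101001 | 1 | 0
  65 | 110001001011001111010010 | 1 | 0
  66 | 100010010110011110100100 | 1 | 0
  67 | 000100101100111101001000 | 0 | 1
  68 | 001001011001111010010001 | 0 | 0
  69 | 010010110011110100100010 | 0 | 0
  70 | 100101100111101001000100 | 1 | 0
  71 | 001011001111010010001000 | 0 | 1

000101110001100101001001111100000111010100001010100101000110011111100010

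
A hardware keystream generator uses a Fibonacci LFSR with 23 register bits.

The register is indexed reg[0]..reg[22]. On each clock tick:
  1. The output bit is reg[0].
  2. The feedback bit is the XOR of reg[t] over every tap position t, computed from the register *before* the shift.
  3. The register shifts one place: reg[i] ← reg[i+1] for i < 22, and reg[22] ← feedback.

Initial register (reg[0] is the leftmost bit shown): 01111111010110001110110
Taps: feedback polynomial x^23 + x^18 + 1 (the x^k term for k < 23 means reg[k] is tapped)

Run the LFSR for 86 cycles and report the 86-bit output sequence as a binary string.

k : reg_k → out_k, fb_k
0: 01111111010110001110110 → 0, fb=1
1: 11111110101100011101101 → 1, fb=1
2: 11111101011000111011011 → 1, fb=0
3: 11111010110001110110110 → 1, fb=0
4: 11110101100011101101100 → 1, fb=1
5: 11101011000111011011001 → 1, fb=0
6: 11010110001110110110010 → 1, fb=0
7: 10101100011101101100100 → 1, fb=1
8: 01011000111011011001001 → 0, fb=0
9: 10110001110110110010010 → 1, fb=0
10: 01100011101101100100100 → 0, fb=0
11: 11000111011011001001000 → 1, fb=1
12: 10001110110110010010001 → 1, fb=0
13: 00011101101100100100010 → 0, fb=0
14: 00111011011001001000100 → 0, fb=0
15: 01110110110010010001000 → 0, fb=0
16: 11101101100100100010000 → 1, fb=0
17: 11011011001001000100000 → 1, fb=1
18: 10110110010010001000001 → 1, fb=1
19: 01101100100100010000011 → 0, fb=0
20: 11011001001000100000110 → 1, fb=1
21: 10110010010001000001101 → 1, fb=1
22: 01100100100010000011011 → 0, fb=1
23: 11001001000100000110111 → 1, fb=0
24: 10010010001000001101110 → 1, fb=1
25: 00100100010000011011101 → 0, fb=1
26: 01001000100000110111011 → 0, fb=1
27: 10010001000001101110111 → 1, fb=0
28: 00100010000011011101110 → 0, fb=0
29: 01000100000110111011100 → 0, fb=1
30: 10001000001101110111001 → 1, fb=0
31: 00010000011011101110010 → 0, fb=1
32: 00100000110111011100101 → 0, fb=0
33: 01000001101110111001010 → 0, fb=0
34: 10000011011101110010100 → 1, fb=0
35: 00000110111011100101000 → 0, fb=0
36: 00001101110111001010000 → 0, fb=1
37: 00011011101110010100001 → 0, fb=0
38: 00110111011100101000010 → 0, fb=0
39: 01101110111001010000100 → 0, fb=0
40: 11011101110010100001000 → 1, fb=1
41: 10111011100101000010001 → 1, fb=0
42: 01110111001010000100010 → 0, fb=0
43: 11101110010100001000100 → 1, fb=1
44: 11011100101000010001001 → 1, fb=1
45: 10111001010000100010011 → 1, fb=0
46: 01110010100001000100110 → 0, fb=0
47: 11100101000010001001100 → 1, fb=1
48: 11001010000100010011001 → 1, fb=0
49: 10010100001000100110010 → 1, fb=0
50: 00101000010001001100100 → 0, fb=0
51: 01010000100010011001000 → 0, fb=0
52: 10100001000100110010000 → 1, fb=0
53: 01000010001001100100000 → 0, fb=0
54: 10000100010011001000000 → 1, fb=1
55: 00001000100110010000001 → 0, fb=0
56: 00010001001100100000010 → 0, fb=0
57: 00100010011001000000100 → 0, fb=0
58: 01000100110010000001000 → 0, fb=0
59: 10001001100100000010000 → 1, fb=0
60: 00010011001000000100000 → 0, fb=0
61: 00100110010000001000000 → 0, fb=0
62: 01001100100000010000000 → 0, fb=0
63: 10011001000000100000000 → 1, fb=1
64: 00110010000001000000001 → 0, fb=0
65: 01100100000010000000010 → 0, fb=0
66: 11001000000100000000100 → 1, fb=1
67: 10010000001000000001001 → 1, fb=1
68: 00100000010000000010011 → 0, fb=1
69: 01000000100000000100111 → 0, fb=0
70: 10000001000000001001110 → 1, fb=1
71: 00000010000000010011101 → 0, fb=1
72: 00000100000000100111011 → 0, fb=1
73: 00001000000001001110111 → 0, fb=1
74: 00010000000010011101111 → 0, fb=0
75: 00100000000100111011110 → 0, fb=1
76: 01000000001001110111101 → 0, fb=1
77: 10000000010011101111011 → 1, fb=0
78: 00000000100111011110110 → 0, fb=1
79: 00000001001110111101101 → 0, fb=0
80: 00000010011101111011010 → 0, fb=1
81: 00000100111011110110101 → 0, fb=1
82: 00001001110111101101011 → 0, fb=0
83: 00010011101111011010110 → 0, fb=1
84: 00100111011110110101101 → 0, fb=0
85: 01001110111101101011010 → 0, fb=1

01111111010110001110110110010010001000001101110111001010000100010011001000000100000000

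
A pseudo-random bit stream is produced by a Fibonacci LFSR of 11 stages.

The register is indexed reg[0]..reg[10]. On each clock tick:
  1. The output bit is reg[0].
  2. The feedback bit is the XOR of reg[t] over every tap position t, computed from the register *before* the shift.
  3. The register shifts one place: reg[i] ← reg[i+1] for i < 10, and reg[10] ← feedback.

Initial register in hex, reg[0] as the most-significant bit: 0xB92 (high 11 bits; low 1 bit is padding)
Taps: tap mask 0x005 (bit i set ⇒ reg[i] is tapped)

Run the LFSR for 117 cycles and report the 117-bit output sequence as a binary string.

101110010010101110110000101011100100001011101001001010011011000111101110110010101011110000001001100001011111001001000

step | reg (before) | out | fb
   0 | 10111001001 | 1 | 0
   1 | 01110010010 | 0 | 1
   2 | 11100100101 | 1 | 0
   3 | 11001001010 | 1 | 1
   4 | 10010010101 | 1 | 1
   5 | 00100101011 | 0 | 1
   6 | 01001010111 | 0 | 0
   7 | 10010101110 | 1 | 1
   8 | 00101011101 | 0 | 1
   9 | 01010111011 | 0 | 0
  10 | 10101110110 | 1 | 0
  11 | 01011101100 | 0 | 0
  12 | 10111011000 | 1 | 0
  13 | 01110110000 | 0 | 1
  14 | 11101100001 | 1 | 0
  15 | 11011000010 | 1 | 1
  16 | 10110000101 | 1 | 0
  17 | 01100001010 | 0 | 1
  18 | 11000010101 | 1 | 1
  19 | 10000101011 | 1 | 1
  20 | 00001010111 | 0 | 0
  21 | 00010101110 | 0 | 0
  22 | 00101011100 | 0 | 1
  23 | 01010111001 | 0 | 0
  24 | 10101110010 | 1 | 0
  25 | 01011100100 | 0 | 0
  26 | 10111001000 | 1 | 0
  27 | 01110010000 | 0 | 1
  28 | 11100100001 | 1 | 0
  29 | 11001000010 | 1 | 1
  30 | 10010000101 | 1 | 1
  31 | 00100001011 | 0 | 1
  32 | 01000010111 | 0 | 0
  33 | 10000101110 | 1 | 1
  34 | 00001011101 | 0 | 0
  35 | 00010111010 | 0 | 0
  36 | 00101110100 | 0 | 1
  37 | 01011101001 | 0 | 0
  38 | 10111010010 | 1 | 0
  39 | 01110100100 | 0 | 1
  40 | 11101001001 | 1 | 0
  41 | 11010010010 | 1 | 1
  42 | 10100100101 | 1 | 0
  43 | 01001001010 | 0 | 0
  44 | 10010010100 | 1 | 1
  45 | 00100101001 | 0 | 1
  46 | 01001010011 | 0 | 0
  47 | 10010100110 | 1 | 1
  48 | 00101001101 | 0 | 1
  49 | 01010011011 | 0 | 0
  50 | 10100110110 | 1 | 0
  51 | 01001101100 | 0 | 0
  52 | 10011011000 | 1 | 1
  53 | 00110110001 | 0 | 1
  54 | 01101100011 | 0 | 1
  55 | 11011000111 | 1 | 1
  56 | 10110001111 | 1 | 0
  57 | 01100011110 | 0 | 1
  58 | 11000111101 | 1 | 1
  59 | 10001111011 | 1 | 1
  60 | 00011110111 | 0 | 0
  61 | 00111101110 | 0 | 1
  62 | 01111011101 | 0 | 1
  63 | 11110111011 | 1 | 0
  64 | 11101110110 | 1 | 0
  65 | 11011101100 | 1 | 1
  66 | 10111011001 | 1 | 0
  67 | 01110110010 | 0 | 1
  68 | 11101100101 | 1 | 0
  69 | 11011001010 | 1 | 1
  70 | 10110010101 | 1 | 0
  71 | 01100101010 | 0 | 1
  72 | 11001010101 | 1 | 1
  73 | 10010101011 | 1 | 1
  74 | 00101010111 | 0 | 1
  75 | 01010101111 | 0 | 0
  76 | 10101011110 | 1 | 0
  77 | 01010111100 | 0 | 0
  78 | 10101111000 | 1 | 0
  79 | 01011110000 | 0 | 0
  80 | 10111100000 | 1 | 0
  81 | 01111000000 | 0 | 1
  82 | 11110000001 | 1 | 0
  83 | 11100000010 | 1 | 0
  84 | 11000000100 | 1 | 1
  85 | 10000001001 | 1 | 1
  86 | 00000010011 | 0 | 0
  87 | 00000100110 | 0 | 0
  88 | 00001001100 | 0 | 0
  89 | 00010011000 | 0 | 0
  90 | 00100110000 | 0 | 1
  91 | 01001100001 | 0 | 0
  92 | 10011000010 | 1 | 1
  93 | 00110000101 | 0 | 1
  94 | 01100001011 | 0 | 1
  95 | 11000010111 | 1 | 1
  96 | 10000101111 | 1 | 1
  97 | 00001011111 | 0 | 0
  98 | 00010111110 | 0 | 0
  99 | 00101111100 | 0 | 1
 100 | 01011111001 | 0 | 0
 101 | 10111110010 | 1 | 0
 102 | 01111100100 | 0 | 1
 103 | 11111001001 | 1 | 0
 104 | 11110010010 | 1 | 0
 105 | 11100100100 | 1 | 0
 106 | 11001001000 | 1 | 1
 107 | 10010010001 | 1 | 1
 108 | 00100100011 | 0 | 1
 109 | 01001000111 | 0 | 0
 110 | 10010001110 | 1 | 1
 111 | 00100011101 | 0 | 1
 112 | 01000111011 | 0 | 0
 113 | 10001110110 | 1 | 1
 114 | 00011101101 | 0 | 0
 115 | 00111011010 | 0 | 1
 116 | 01110110101 | 0 | 1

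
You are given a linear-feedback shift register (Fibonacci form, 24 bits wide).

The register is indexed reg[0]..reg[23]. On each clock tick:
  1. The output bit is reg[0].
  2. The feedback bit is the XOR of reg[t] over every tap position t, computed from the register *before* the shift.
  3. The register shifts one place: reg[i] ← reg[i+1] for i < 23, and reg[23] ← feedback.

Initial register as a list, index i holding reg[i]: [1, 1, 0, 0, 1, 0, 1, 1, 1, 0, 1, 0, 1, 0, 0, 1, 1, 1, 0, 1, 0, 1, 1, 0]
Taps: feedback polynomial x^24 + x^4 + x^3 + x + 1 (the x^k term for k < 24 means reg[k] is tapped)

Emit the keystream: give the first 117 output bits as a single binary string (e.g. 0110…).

step | reg (before) | out | fb
   0 | 110010111010100111010110 | 1 | 1
   1 | 100101110101001110101101 | 1 | 0
   2 | 001011101010011101011010 | 0 | 1
   3 | 010111010100111010110101 | 0 | 1
   4 | 101110101001110101101011 | 1 | 1
   5 | 011101010011101011010111 | 0 | 0
   6 | 111010100111010110101110 | 1 | 1
   7 | 110101001110101101011101 | 1 | 1
   8 | 101010011101011010111011 | 1 | 0
   9 | 010100111010110101110110 | 0 | 0
  10 | 101001110101101011101100 | 1 | 1
  11 | 010011101011010111011001 | 0 | 0
  12 | 100111010110101110110010 | 1 | 1
  13 | 001110101101011101100101 | 0 | 0
  14 | 011101011010111011001010 | 0 | 0
  15 | 111010110101110110010100 | 1 | 1
  16 | 110101101011101100101001 | 1 | 1
  17 | 101011010111011001010011 | 1 | 0
  18 | 010110101110110010100110 | 0 | 1
  19 | 101101011101100101001101 | 1 | 0
  20 | 011010111011001010011010 | 0 | 0
  21 | 110101110110010100110100 | 1 | 1
  22 | 101011101100101001101001 | 1 | 0
  23 | 010111011001010011010010 | 0 | 1
  24 | 101110110010100110100101 | 1 | 1
  25 | 011101100101001101001011 | 0 | 0
  26 | 111011001010011010010110 | 1 | 1
  27 | 110110010100110100101101 | 1 | 0
  28 | 101100101001101001011010 | 1 | 0
  29 | 011001010011010010110100 | 0 | 1
  30 | 110010100110100101101001 | 1 | 1
  31 | 100101001101001011010011 | 1 | 0
  32 | 001010011010010110100110 | 0 | 1
  33 | 010100110100101101001101 | 0 | 0
  34 | 101001101001011010011010 | 1 | 1
  35 | 010011010010110100110101 | 0 | 0
  36 | 100110100101101001101010 | 1 | 1
  37 | 001101001011010011010101 | 0 | 1
  38 | 011010010110100110101011 | 0 | 0
  39 | 110100101101001101010110 | 1 | 1
  40 | 101001011010011010101101 | 1 | 1
  41 | 010010110100110101011011 | 0 | 0
  42 | 100101101001101010110110 | 1 | 0
  43 | 001011010011010101101100 | 0 | 1
  44 | 010110100110101011011001 | 0 | 1
  45 | 101101001101010110110011 | 1 | 0
  46 | 011010011010101101100110 | 0 | 0
  47 | 110100110101011011001100 | 1 | 1
  48 | 101001101010110110011001 | 1 | 1
  49 | 010011010101101100110011 | 0 | 0
  50 | 100110101011011001100110 | 1 | 1
  51 | 001101010110110011001101 | 0 | 1
  52 | 011010101101100110011011 | 0 | 0
  53 | 110101011011001100110110 | 1 | 1
  54 | 101010110110011001101101 | 1 | 0
  55 | 010101101100110011011010 | 0 | 0
  56 | 101011011001100110110100 | 1 | 0
  57 | 010110110011001101101000 | 0 | 1
  58 | 101101100110011011010001 | 1 | 0
  59 | 011011001100110110100010 | 0 | 0
  60 | 110110011001101101000100 | 1 | 0
  61 | 101100110011011010001000 | 1 | 0
  62 | 011001100110110100010000 | 0 | 1
  63 | 110011001101101000100001 | 1 | 1
  64 | 100110011011010001000011 | 1 | 1
  65 | 001100110110100010000111 | 0 | 1
  66 | 011001101101000100001111 | 0 | 1
  67 | 110011011010001000011111 | 1 | 1
  68 | 100110110100010000111111 | 1 | 1
  69 | 001101101000100001111111 | 0 | 1
  70 | 011011010001000011111111 | 0 | 0
  71 | 110110100010000111111110 | 1 | 0
  72 | 101101000100001111111100 | 1 | 0
  73 | 011010001000011111111000 | 0 | 0
  74 | 110100010000111111110000 | 1 | 1
  75 | 101000100001111111100001 | 1 | 1
  76 | 010001000011111111000011 | 0 | 1
  77 | 100010000111111110000111 | 1 | 0
  78 | 000100001111111100001110 | 0 | 1
  79 | 001000011111111000011101 | 0 | 0
  80 | 010000111111110000111010 | 0 | 1
  81 | 100001111111100001110101 | 1 | 1
  82 | 000011111111000011101011 | 0 | 1
  83 | 000111111110000111010111 | 0 | 0
  84 | 001111111100001110101110 | 0 | 0
  85 | 011111111000011101011100 | 0 | 1
  86 | 111111110000111010111001 | 1 | 0
  87 | 111111100001110101110010 | 1 | 0
  88 | 111111000011101011100100 | 1 | 0
  89 | 111110000111010111001000 | 1 | 0
  90 | 111100001110101110010000 | 1 | 1
  91 | 111000011101011100100001 | 1 | 0
  92 | 110000111010111001000010 | 1 | 0
  93 | 100001110101110010000100 | 1 | 1
  94 | 000011101011100100001001 | 0 | 1
  95 | 000111010111001000010011 | 0 | 0
  96 | 001110101110010000100110 | 0 | 0
  97 | 011101011100100001001100 | 0 | 0
  98 | 111010111001000010011000 | 1 | 1
  99 | 110101110010000100110001 | 1 | 1
 100 | 101011100100001001100011 | 1 | 0
 101 | 010111001000010011000110 | 0 | 1
 102 | 101110010000100110001101 | 1 | 1
 103 | 011100100001001100011011 | 0 | 0
 104 | 111001000010011000110110 | 1 | 0
 105 | 110010000100110001101100 | 1 | 1
 106 | 100100001001100011011001 | 1 | 0
 107 | 001000010011000110110010 | 0 | 0
 108 | 010000100110001101100100 | 0 | 1
 109 | 100001001100011011001001 | 1 | 1
 110 | 000010011000110110010011 | 0 | 1
 111 | 000100110001101100100111 | 0 | 1
 112 | 001001100011011001001111 | 0 | 0
 113 | 010011000110110010011110 | 0 | 0
 114 | 100110001101100100111100 | 1 | 1
 115 | 001100011011001001111001 | 0 | 1
 116 | 011000110110010011110011 | 0 | 1

110010111010100111010110101110110010100110100101101001101010110110011001101101000100001111111100001110101110010000100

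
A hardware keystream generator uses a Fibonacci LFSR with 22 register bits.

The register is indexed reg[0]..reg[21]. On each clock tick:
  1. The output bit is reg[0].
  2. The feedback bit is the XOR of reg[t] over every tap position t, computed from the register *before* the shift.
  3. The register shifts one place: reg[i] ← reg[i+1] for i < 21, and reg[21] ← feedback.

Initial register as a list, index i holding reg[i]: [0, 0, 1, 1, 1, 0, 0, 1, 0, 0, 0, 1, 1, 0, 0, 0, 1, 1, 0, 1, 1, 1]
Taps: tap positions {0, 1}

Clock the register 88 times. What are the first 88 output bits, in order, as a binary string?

tick  register→output (feedback)
  0  0011100100011000110111→0 (0)
  1  0111001000110001101110→0 (1)
  2  1110010001100011011101→1 (0)
  3  1100100011000110111010→1 (0)
  4  1001000110001101110100→1 (1)
  5  0010001100011011101001→0 (0)
  6  0100011000110111010010→0 (1)
  7  1000110001101110100101→1 (1)
  8  0001100011011101001011→0 (0)
  9  0011000110111010010110→0 (0)
 10  0110001101110100101100→0 (1)
 11  1100011011101001011001→1 (0)
 12  1000110111010010110010→1 (1)
 13  0001101110100101100101→0 (0)
 14  0011011101001011001010→0 (0)
 15  0110111010010110010100→0 (1)
 16  1101110100101100101001→1 (0)
 17  1011101001011001010010→1 (1)
 18  0111010010110010100101→0 (1)
 19  1110100101100101001011→1 (0)
 20  1101001011001010010110→1 (0)
 21  1010010110010100101100→1 (1)
 22  0100101100101001011001→0 (1)
 23  1001011001010010110011→1 (1)
 24  0010110010100101100111→0 (0)
 25  0101100101001011001110→0 (1)
 26  1011001010010110011101→1 (1)
 27  0110010100101100111011→0 (1)
 28  1100101001011001110111→1 (0)
 29  1001010010110011101110→1 (1)
 30  0010100101100111011101→0 (0)
 31  0101001011001110111010→0 (1)
 32  1010010110011101110101→1 (1)
 33  0100101100111011101011→0 (1)
 34  1001011001110111010111→1 (1)
 35  0010110011101110101111→0 (0)
 36  0101100111011101011110→0 (1)
 37  1011001110111010111101→1 (1)
 38  0110011101110101111011→0 (1)
 39  1100111011101011110111→1 (0)
 40  1001110111010111101110→1 (1)
 41  0011101110101111011101→0 (0)
 42  0111011101011110111010→0 (1)
 43  1110111010111101110101→1 (0)
 44  1101110101111011101010→1 (0)
 45  1011101011110111010100→1 (1)
 46  0111010111101110101001→0 (1)
 47  1110101111011101010011→1 (0)
 48  1101011110111010100110→1 (0)
 49  1010111101110101001100→1 (1)
 50  0101111011101010011001→0 (1)
 51  1011110111010100110011→1 (1)
 52  0111101110101001100111→0 (1)
 53  1111011101010011001111→1 (0)
 54  1110111010100110011110→1 (0)
 55  1101110101001100111100→1 (0)
 56  1011101010011001111000→1 (1)
 57  0111010100110011110001→0 (1)
 58  1110101001100111100011→1 (0)
 59  1101010011001111000110→1 (0)
 60  1010100110011110001100→1 (1)
 61  0101001100111100011001→0 (1)
 62  1010011001111000110011→1 (1)
 63  0100110011110001100111→0 (1)
 64  1001100111100011001111→1 (1)
 65  0011001111000110011111→0 (0)
 66  0110011110001100111110→0 (1)
 67  1100111100011001111101→1 (0)
 68  1001111000110011111010→1 (1)
 69  0011110001100111110101→0 (0)
 70  0111100011001111101010→0 (1)
 71  1111000110011111010101→1 (0)
 72  1110001100111110101010→1 (0)
 73  1100011001111101010100→1 (0)
 74  1000110011111010101000→1 (1)
 75  0001100111110101010001→0 (0)
 76  0011001111101010100010→0 (0)
 77  0110011111010101000100→0 (1)
 78  1100111110101010001001→1 (0)
 79  1001111101010100010010→1 (1)
 80  0011111010101000100101→0 (0)
 81  0111110101010001001010→0 (1)
 82  1111101010100010010101→1 (0)
 83  1111010101000100101010→1 (0)
 84  1110101010001001010100→1 (0)
 85  1101010100010010101000→1 (0)
 86  1010101000100101010000→1 (1)
 87  0101010001001010100001→0 (1)

0011100100011000110111010010110010100101100111011101011110111010100110011110001100111110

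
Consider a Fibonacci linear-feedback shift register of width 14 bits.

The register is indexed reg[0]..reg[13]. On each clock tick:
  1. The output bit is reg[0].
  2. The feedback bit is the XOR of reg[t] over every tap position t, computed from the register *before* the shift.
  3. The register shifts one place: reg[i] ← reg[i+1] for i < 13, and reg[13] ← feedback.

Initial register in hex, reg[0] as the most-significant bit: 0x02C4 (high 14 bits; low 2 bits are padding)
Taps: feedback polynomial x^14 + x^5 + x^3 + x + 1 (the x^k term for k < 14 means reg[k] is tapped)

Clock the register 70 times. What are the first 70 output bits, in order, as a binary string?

step | reg (before) | out | fb
   0 | 00000010110001 | 0 | 0
   1 | 00000101100010 | 0 | 1
   2 | 00001011000101 | 0 | 0
   3 | 00010110001010 | 0 | 0
   4 | 00101100010100 | 0 | 1
   5 | 01011000101001 | 0 | 0
   6 | 10110001010010 | 1 | 0
   7 | 01100010100100 | 0 | 1
   8 | 11000101001001 | 1 | 1
   9 | 10001010010011 | 1 | 1
  10 | 00010100100111 | 0 | 0
  11 | 00101001001110 | 0 | 0
  12 | 01010010011100 | 0 | 0
  13 | 10100100111000 | 1 | 0
  14 | 01001001110000 | 0 | 1
  15 | 10010011100001 | 1 | 0
  16 | 00100111000010 | 0 | 1
  17 | 01001110000101 | 0 | 0
  18 | 10011100001010 | 1 | 1
  19 | 00111000010101 | 0 | 1
  20 | 01110000101011 | 0 | 0
  21 | 11100001010110 | 1 | 0
  22 | 11000010101100 | 1 | 0
  23 | 10000101011000 | 1 | 0
  24 | 00001010110000 | 0 | 0
  25 | 00010101100000 | 0 | 0
  26 | 00101011000000 | 0 | 0
  27 | 01010110000000 | 0 | 1
  28 | 10101100000001 | 1 | 0
  29 | 01011000000010 | 0 | 0
  30 | 10110000000100 | 1 | 0
  31 | 01100000001000 | 0 | 1
  32 | 11000000010001 | 1 | 0
  33 | 10000000100010 | 1 | 1
  34 | 00000001000101 | 0 | 0
  35 | 00000010001010 | 0 | 0
  36 | 00000100010100 | 0 | 1
  37 | 00001000101001 | 0 | 0
  38 | 00010001010010 | 0 | 1
  39 | 00100010100101 | 0 | 0
  40 | 01000101001010 | 0 | 0
  41 | 10001010010100 | 1 | 1
  42 | 00010100101001 | 0 | 0
  43 | 00101001010010 | 0 | 0
  44 | 01010010100100 | 0 | 0
  45 | 10100101001000 | 1 | 0
  46 | 01001010010000 | 0 | 1
  47 | 10010100100001 | 1 | 1
  48 | 00101001000011 | 0 | 0
  49 | 01010010000110 | 0 | 0
  50 | 10100100001100 | 1 | 0
  51 | 01001000011000 | 0 | 1
  52 | 10010000110001 | 1 | 0
  53 | 00100001100010 | 0 | 0
  54 | 01000011000100 | 0 | 1
  55 | 10000110001001 | 1 | 0
  56 | 00001100010010 | 0 | 1
  57 | 00011000100101 | 0 | 1
  58 | 00110001001011 | 0 | 1
  59 | 01100010010111 | 0 | 1
  60 | 11000100101111 | 1 | 1
  61 | 10001001011111 | 1 | 1
  62 | 00010010111111 | 0 | 1
  63 | 00100101111111 | 0 | 1
  64 | 01001011111111 | 0 | 1
  65 | 10010111111111 | 1 | 1
  66 | 00101111111111 | 0 | 1
  67 | 01011111111111 | 0 | 1
  68 | 10111111111111 | 1 | 1
  69 | 01111111111111 | 0 | 1

0000001011000101001001110000101011000000010001010010100100001100010010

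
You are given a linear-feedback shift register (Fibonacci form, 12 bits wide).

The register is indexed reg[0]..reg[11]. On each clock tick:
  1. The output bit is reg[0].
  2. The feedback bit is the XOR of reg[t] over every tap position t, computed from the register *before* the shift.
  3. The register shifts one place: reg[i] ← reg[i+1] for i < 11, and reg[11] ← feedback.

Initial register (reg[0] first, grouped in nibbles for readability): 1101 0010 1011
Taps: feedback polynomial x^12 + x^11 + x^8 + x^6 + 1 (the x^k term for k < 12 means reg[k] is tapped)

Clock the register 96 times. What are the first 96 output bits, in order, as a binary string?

k : reg_k → out_k, fb_k
0: 110100101011 → 1, fb=0
1: 101001010110 → 1, fb=1
2: 010010101101 → 0, fb=1
3: 100101011011 → 1, fb=1
4: 001010110111 → 0, fb=0
5: 010101101110 → 0, fb=0
6: 101011011100 → 1, fb=0
7: 010110111000 → 0, fb=0
8: 101101110000 → 1, fb=0
9: 011011100000 → 0, fb=1
10: 110111000001 → 1, fb=0
11: 101110000010 → 1, fb=1
12: 011100000101 → 0, fb=1
13: 111000001011 → 1, fb=1
14: 110000010111 → 1, fb=0
15: 100000101110 → 1, fb=1
16: 000001011101 → 0, fb=0
17: 000010111010 → 0, fb=0
18: 000101110100 → 0, fb=1
19: 001011101001 → 0, fb=1
20: 010111010011 → 0, fb=1
21: 101110100111 → 1, fb=1
22: 011101001111 → 0, fb=0
23: 111010011110 → 1, fb=0
24: 110100111100 → 1, fb=1
25: 101001111001 → 1, fb=0
26: 010011110010 → 0, fb=1
27: 100111100101 → 1, fb=1
28: 001111001011 → 0, fb=0
29: 011110010110 → 0, fb=0
30: 111100101100 → 1, fb=1
31: 111001011001 → 1, fb=1
32: 110010110011 → 1, fb=1
33: 100101100111 → 1, fb=1
34: 001011001111 → 0, fb=0
35: 010110011110 → 0, fb=1
36: 101100111101 → 1, fb=0
37: 011001111010 → 0, fb=0
38: 110011110100 → 1, fb=0
39: 100111101000 → 1, fb=1
40: 001111010001 → 0, fb=1
41: 011110100011 → 0, fb=0
42: 111101000110 → 1, fb=1
43: 111010001101 → 1, fb=1
44: 110100011011 → 1, fb=1
45: 101000110111 → 1, fb=1
46: 010001101111 → 0, fb=1
47: 100011011111 → 1, fb=1
48: 000110111111 → 0, fb=1
49: 001101111111 → 0, fb=1
50: 011011111111 → 0, fb=1
51: 110111111111 → 1, fb=0
52: 101111111110 → 1, fb=1
53: 011111111101 → 0, fb=1
54: 111111111011 → 1, fb=0
55: 111111110110 → 1, fb=0
56: 111111101100 → 1, fb=1
57: 111111011001 → 1, fb=1
58: 111110110011 → 1, fb=1
59: 111101100111 → 1, fb=1
60: 111011001111 → 1, fb=1
61: 110110011111 → 1, fb=1
62: 101100111111 → 1, fb=0
63: 011001111110 → 0, fb=0
64: 110011111100 → 1, fb=1
65: 100111111001 → 1, fb=0
66: 001111110010 → 0, fb=1
67: 011111100101 → 0, fb=0
68: 111111001010 → 1, fb=0
69: 111110010100 → 1, fb=1
70: 111100101001 → 1, fb=0
71: 111001010010 → 1, fb=1
72: 110010100101 → 1, fb=1
73: 100101001011 → 1, fb=1
74: 001010010111 → 0, fb=1
75: 010100101111 → 0, fb=1
76: 101001011111 → 1, fb=1
77: 010010111111 → 0, fb=1
78: 100101111111 → 1, fb=0
79: 001011111110 → 0, fb=0
80: 010111111100 → 0, fb=0
81: 101111111000 → 1, fb=1
82: 011111110001 → 0, fb=0
83: 111111100010 → 1, fb=0
84: 111111000100 → 1, fb=1
85: 111110001001 → 1, fb=1
86: 111100010011 → 1, fb=0
87: 111000100110 → 1, fb=0
88: 110001001100 → 1, fb=0
89: 100010011000 → 1, fb=0
90: 000100110000 → 0, fb=1
91: 001001100001 → 0, fb=0
92: 010011000010 → 0, fb=0
93: 100110000100 → 1, fb=1
94: 001100001001 → 0, fb=0
95: 011000010010 → 0, fb=0

110100101011011100000101110100111100101100111101000110111111111011001111110010100101111111000100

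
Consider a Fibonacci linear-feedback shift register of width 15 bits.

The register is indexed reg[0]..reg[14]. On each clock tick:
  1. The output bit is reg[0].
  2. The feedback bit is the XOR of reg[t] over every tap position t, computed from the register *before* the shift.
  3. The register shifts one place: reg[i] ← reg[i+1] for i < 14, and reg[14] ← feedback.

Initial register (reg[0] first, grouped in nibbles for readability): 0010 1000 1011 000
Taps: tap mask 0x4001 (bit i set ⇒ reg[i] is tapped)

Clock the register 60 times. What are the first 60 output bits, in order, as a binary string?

k : reg_k → out_k, fb_k
0: 001010001011000 → 0, fb=0
1: 010100010110000 → 0, fb=0
2: 101000101100000 → 1, fb=1
3: 010001011000001 → 0, fb=1
4: 100010110000011 → 1, fb=0
5: 000101100000110 → 0, fb=0
6: 001011000001100 → 0, fb=0
7: 010110000011000 → 0, fb=0
8: 101100000110000 → 1, fb=1
9: 011000001100001 → 0, fb=1
10: 110000011000011 → 1, fb=0
11: 100000110000110 → 1, fb=1
12: 000001100001101 → 0, fb=1
13: 000011000011011 → 0, fb=1
14: 000110000110111 → 0, fb=1
15: 001100001101111 → 0, fb=1
16: 011000011011111 → 0, fb=1
17: 110000110111111 → 1, fb=0
18: 100001101111110 → 1, fb=1
19: 000011011111101 → 0, fb=1
20: 000110111111011 → 0, fb=1
21: 001101111110111 → 0, fb=1
22: 011011111101111 → 0, fb=1
23: 110111111011111 → 1, fb=0
24: 101111110111110 → 1, fb=1
25: 011111101111101 → 0, fb=1
26: 111111011111011 → 1, fb=0
27: 111110111110110 → 1, fb=1
28: 111101111101101 → 1, fb=0
29: 111011111011010 → 1, fb=1
30: 110111110110101 → 1, fb=0
31: 101111101101010 → 1, fb=1
32: 011111011010101 → 0, fb=1
33: 111110110101011 → 1, fb=0
34: 111101101010110 → 1, fb=1
35: 111011010101101 → 1, fb=0
36: 110110101011010 → 1, fb=1
37: 101101010110101 → 1, fb=0
38: 011010101101010 → 0, fb=0
39: 110101011010100 → 1, fb=1
40: 101010110101001 → 1, fb=0
41: 010101101010010 → 0, fb=0
42: 101011010100100 → 1, fb=1
43: 010110101001001 → 0, fb=1
44: 101101010010011 → 1, fb=0
45: 011010100100110 → 0, fb=0
46: 110101001001100 → 1, fb=1
47: 101010010011001 → 1, fb=0
48: 010100100110010 → 0, fb=0
49: 101001001100100 → 1, fb=1
50: 010010011001001 → 0, fb=1
51: 100100110010011 → 1, fb=0
52: 001001100100110 → 0, fb=0
53: 010011001001100 → 0, fb=0
54: 100110010011000 → 1, fb=1
55: 001100100110001 → 0, fb=1
56: 011001001100011 → 0, fb=1
57: 110010011000111 → 1, fb=0
58: 100100110001110 → 1, fb=1
59: 001001100011101 → 0, fb=1

001010001011000001100001101111110111110110101011010100100110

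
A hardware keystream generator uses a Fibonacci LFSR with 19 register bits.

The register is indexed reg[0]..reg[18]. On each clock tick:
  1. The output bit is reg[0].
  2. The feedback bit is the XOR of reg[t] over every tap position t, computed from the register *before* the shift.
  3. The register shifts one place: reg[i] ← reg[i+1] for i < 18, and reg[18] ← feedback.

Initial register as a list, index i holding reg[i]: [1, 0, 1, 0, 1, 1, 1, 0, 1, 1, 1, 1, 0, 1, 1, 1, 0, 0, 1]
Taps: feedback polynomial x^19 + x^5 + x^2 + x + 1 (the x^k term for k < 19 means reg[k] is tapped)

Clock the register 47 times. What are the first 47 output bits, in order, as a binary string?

k : reg_k → out_k, fb_k
0: 1010111011110111001 → 1, fb=1
1: 0101110111101110011 → 0, fb=0
2: 1011101111011100110 → 1, fb=0
3: 0111011110111001100 → 0, fb=1
4: 1110111101110011001 → 1, fb=0
5: 1101111011100110010 → 1, fb=1
6: 1011110111001100101 → 1, fb=1
7: 0111101110011001011 → 0, fb=0
8: 1111011100110010110 → 1, fb=0
9: 1110111001100101100 → 1, fb=0
10: 1101110011001011000 → 1, fb=1
11: 1011100110010110001 → 1, fb=0
12: 0111001100101100010 → 0, fb=0
13: 1110011001011000100 → 1, fb=0
14: 1100110010110001000 → 1, fb=1
15: 1001100101100010001 → 1, fb=1
16: 0011001011000100011 → 0, fb=1
17: 0110010110001000111 → 0, fb=1
18: 1100101100010001111 → 1, fb=0
19: 1001011000100011110 → 1, fb=0
20: 0010110001000111100 → 0, fb=0
21: 0101100010001111000 → 0, fb=1
22: 1011000100011110001 → 1, fb=0
23: 0110001000111100010 → 0, fb=0
24: 1100010001111000100 → 1, fb=1
25: 1000100011110001001 → 1, fb=1
26: 0001000111100010011 → 0, fb=0
27: 0010001111000100110 → 0, fb=1
28: 0100011110001001101 → 0, fb=0
29: 1000111100010011010 → 1, fb=0
30: 0001111000100110100 → 0, fb=1
31: 0011110001001101001 → 0, fb=0
32: 0111100010011010010 → 0, fb=0
33: 1111000100110100100 → 1, fb=1
34: 1110001001101001001 → 1, fb=1
35: 1100010011010010011 → 1, fb=1
36: 1000100110100100111 → 1, fb=1
37: 0001001101001001111 → 0, fb=0
38: 0010011010010011110 → 0, fb=0
39: 0100110100100111100 → 0, fb=0
40: 1001101001001111000 → 1, fb=1
41: 0011010010011110001 → 0, fb=0
42: 0110100100111100010 → 0, fb=0
43: 1101001001111000100 → 1, fb=0
44: 1010010011110001000 → 1, fb=1
45: 0100100111100010001 → 0, fb=1
46: 1001001111000100011 → 1, fb=1

10101110111101110011001011000100011110001001101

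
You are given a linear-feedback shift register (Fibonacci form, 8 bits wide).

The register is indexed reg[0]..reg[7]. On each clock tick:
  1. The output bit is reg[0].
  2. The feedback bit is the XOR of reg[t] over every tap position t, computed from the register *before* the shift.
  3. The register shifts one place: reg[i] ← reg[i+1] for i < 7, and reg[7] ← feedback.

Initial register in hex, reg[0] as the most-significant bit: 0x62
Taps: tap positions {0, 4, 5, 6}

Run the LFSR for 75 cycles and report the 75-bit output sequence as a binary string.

011000101011001100101111110111100110111011100101010010100010010110100011001

k : reg_k → out_k, fb_k
0: 01100010 → 0, fb=1
1: 11000101 → 1, fb=0
2: 10001010 → 1, fb=1
3: 00010101 → 0, fb=1
4: 00101011 → 0, fb=0
5: 01010110 → 0, fb=0
6: 10101100 → 1, fb=1
7: 01011001 → 0, fb=1
8: 10110011 → 1, fb=0
9: 01100110 → 0, fb=0
10: 11001100 → 1, fb=1
11: 10011001 → 1, fb=0
12: 00110010 → 0, fb=1
13: 01100101 → 0, fb=1
14: 11001011 → 1, fb=1
15: 10010111 → 1, fb=1
16: 00101111 → 0, fb=1
17: 01011111 → 0, fb=1
18: 10111111 → 1, fb=0
19: 01111110 → 0, fb=1
20: 11111101 → 1, fb=1
21: 11111011 → 1, fb=1
22: 11110111 → 1, fb=1
23: 11101111 → 1, fb=0
24: 11011110 → 1, fb=0
25: 10111100 → 1, fb=1
26: 01111001 → 0, fb=1
27: 11110011 → 1, fb=0
28: 11100110 → 1, fb=1
29: 11001101 → 1, fb=1
30: 10011011 → 1, fb=1
31: 00110111 → 0, fb=0
32: 01101110 → 0, fb=1
33: 11011101 → 1, fb=1
34: 10111011 → 1, fb=1
35: 01110111 → 0, fb=0
36: 11101110 → 1, fb=0
37: 11011100 → 1, fb=1
38: 10111001 → 1, fb=0
39: 01110010 → 0, fb=1
40: 11100101 → 1, fb=0
41: 11001010 → 1, fb=1
42: 10010101 → 1, fb=0
43: 00101010 → 0, fb=0
44: 01010100 → 0, fb=1
45: 10101001 → 1, fb=0
46: 01010010 → 0, fb=1
47: 10100101 → 1, fb=0
48: 01001010 → 0, fb=0
49: 10010100 → 1, fb=0
50: 00101000 → 0, fb=1
51: 01010001 → 0, fb=0
52: 10100010 → 1, fb=0
53: 01000100 → 0, fb=1
54: 10001001 → 1, fb=0
55: 00010010 → 0, fb=1
56: 00100101 → 0, fb=1
57: 01001011 → 0, fb=0
58: 10010110 → 1, fb=1
59: 00101101 → 0, fb=0
60: 01011010 → 0, fb=0
61: 10110100 → 1, fb=0
62: 01101000 → 0, fb=1
63: 11010001 → 1, fb=1
64: 10100011 → 1, fb=0
65: 01000110 → 0, fb=0
66: 10001100 → 1, fb=1
67: 00011001 → 0, fb=1
68: 00110011 → 0, fb=1
69: 01100111 → 0, fb=0
70: 11001110 → 1, fb=0
71: 10011100 → 1, fb=1
72: 00111001 → 0, fb=1
73: 01110011 → 0, fb=1
74: 11100111 → 1, fb=1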